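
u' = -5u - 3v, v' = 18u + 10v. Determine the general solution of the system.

Coefficient matrix A = [[-5, -3], [18, 10]].
Characteristic polynomial det(A - λI) = λ^2 - 5λ + 4 = 0.
Eigenvalues λ = 4, 1.
For λ=4: (A-λI) row 1 is [-9, -3], so an eigenvector is (1, -3).
For λ=1: (A-λI) row 1 is [-6, -3], so an eigenvector is (-1, 2).
General solution: K_1e^(4t)(1,-3) + K_2e^(t)(-1,2).

u(t) = K_1e^(4t) - K_2e^(t), v(t) = -3K_1e^(4t) + 2K_2e^(t)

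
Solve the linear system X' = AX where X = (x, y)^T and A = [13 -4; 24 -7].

Coefficient matrix A = [[13, -4], [24, -7]].
Characteristic polynomial det(A - λI) = λ^2 - 6λ + 5 = 0.
Eigenvalues λ = 5, 1.
For λ=5: (A-λI) row 1 is [8, -4], so an eigenvector is (1, 2).
For λ=1: (A-λI) row 1 is [12, -4], so an eigenvector is (1, 3).
General solution: C_1e^(5t)(1,2) + C_2e^(t)(1,3).

x(t) = C_1e^(5t) + C_2e^(t), y(t) = 2C_1e^(5t) + 3C_2e^(t)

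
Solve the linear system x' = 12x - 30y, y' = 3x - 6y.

Coefficient matrix A = [[12, -30], [3, -6]].
Characteristic polynomial det(A - λI) = λ^2 - 6λ + 18 = 0.
Eigenvalues λ = 3 ± 3i (complex conjugate pair).
For λ=3+3i: an eigenvector is (1,0) - i(3,1) = (1 - 3i, 0 - i).
A real fundamental pair from Re and Im of e^((3+3i)t)v: X_1 = e^(3t)(cos(3t)·(1,0) + sin(3t)·(3,1)), X_2 = e^(3t)(sin(3t)·(1,0) - cos(3t)·(3,1)).
General solution: C_1X_1 + C_2X_2.

x(t) = 3C_1e^(3t)sin(3t) + C_1e^(3t)cos(3t) + C_2e^(3t)sin(3t) - 3C_2e^(3t)cos(3t), y(t) = C_1e^(3t)sin(3t) - C_2e^(3t)cos(3t)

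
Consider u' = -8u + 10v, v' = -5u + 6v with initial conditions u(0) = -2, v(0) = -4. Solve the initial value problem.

u(t) = -26e^(-t)sin(t) - 2e^(-t)cos(t), v(t) = -18e^(-t)sin(t) - 4e^(-t)cos(t)

Coefficient matrix A = [[-8, 10], [-5, 6]].
Characteristic polynomial det(A - λI) = λ^2 + 2λ + 2 = 0.
Eigenvalues λ = -1 ± i (complex conjugate pair).
For λ=-1+i: an eigenvector is (1,1) - i(3,2) = (1 - 3i, 1 - 2i).
A real fundamental pair from Re and Im of e^((-1+i)t)v: X_1 = e^(-t)(cos(t)·(1,1) + sin(t)·(3,2)), X_2 = e^(-t)(sin(t)·(1,1) - cos(t)·(3,2)).
General solution: c_1X_1 + c_2X_2.
Applying u(0)=-2, v(0)=-4 gives c_1=-8, c_2=-2.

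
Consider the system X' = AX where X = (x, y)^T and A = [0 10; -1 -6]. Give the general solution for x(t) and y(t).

x(t) = c_1e^(-3t)sin(t) - 3c_1e^(-3t)cos(t) - 3c_2e^(-3t)sin(t) - c_2e^(-3t)cos(t), y(t) = c_1e^(-3t)cos(t) + c_2e^(-3t)sin(t)

Coefficient matrix A = [[0, 10], [-1, -6]].
Characteristic polynomial det(A - λI) = λ^2 + 6λ + 10 = 0.
Eigenvalues λ = -3 ± i (complex conjugate pair).
For λ=-3+i: an eigenvector is (-3,1) - i(1,0) = (-3 - i, 1).
A real fundamental pair from Re and Im of e^((-3+i)t)v: X_1 = e^(-3t)(cos(t)·(-3,1) + sin(t)·(1,0)), X_2 = e^(-3t)(sin(t)·(-3,1) - cos(t)·(1,0)).
General solution: c_1X_1 + c_2X_2.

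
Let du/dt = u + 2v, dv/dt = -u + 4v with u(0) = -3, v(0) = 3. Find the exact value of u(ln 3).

135

A = [[1,2],[-1,4]]; eigenvalues λ = 2, 3.
Eigenvectors: (-2,-1) for λ=2, (1,1) for λ=3.
From the initial condition, c_1 = 6, c_2 = 9.
u(ln 3) = (6)(3^2)(-2) + (9)(3^3)(1) = 135.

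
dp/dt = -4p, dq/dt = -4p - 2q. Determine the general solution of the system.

p(t) = C_2e^(-4t), q(t) = C_1e^(-2t) + 2C_2e^(-4t)

Coefficient matrix A = [[-4, 0], [-4, -2]].
Characteristic polynomial det(A - λI) = λ^2 + 6λ + 8 = 0.
Eigenvalues λ = -2, -4.
For λ=-2: (A-λI) row 1 is [-2, 0], so an eigenvector is (0, 1).
For λ=-4: (A-λI) row 2 is [-4, 2], so an eigenvector is (1, 2).
General solution: C_1e^(-2t)(0,1) + C_2e^(-4t)(1,2).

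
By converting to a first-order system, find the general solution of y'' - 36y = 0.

Let x_1 = y, x_2 = y'. Then x_1' = x_2 and x_2' = 36x_1.
A = [[0,1],[36,0]]; det(A-λI) = λ^2 - 36.
Eigenvalues λ = 6, -6 with eigenvectors (1,6), (1,-6).

y(t) = C_1e^(6t) + C_2e^(-6t)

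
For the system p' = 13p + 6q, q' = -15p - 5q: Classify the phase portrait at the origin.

unstable spiral

A = [[13,6],[-15,-5]]; det(A-λI) = λ^2 - 8λ + 25.
λ = 4 ± 3i: positive real part.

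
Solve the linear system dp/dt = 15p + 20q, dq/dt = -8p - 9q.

Coefficient matrix A = [[15, 20], [-8, -9]].
Characteristic polynomial det(A - λI) = λ^2 - 6λ + 25 = 0.
Eigenvalues λ = 3 ± 4i (complex conjugate pair).
For λ=3+4i: an eigenvector is (-2,1) - i(-1,1) = (-2 + i, 1 - i).
A real fundamental pair from Re and Im of e^((3+4i)t)v: X_1 = e^(3t)(cos(4t)·(-2,1) + sin(4t)·(-1,1)), X_2 = e^(3t)(sin(4t)·(-2,1) - cos(4t)·(-1,1)).
General solution: K_1X_1 + K_2X_2.

p(t) = -K_1e^(3t)sin(4t) - 2K_1e^(3t)cos(4t) - 2K_2e^(3t)sin(4t) + K_2e^(3t)cos(4t), q(t) = K_1e^(3t)sin(4t) + K_1e^(3t)cos(4t) + K_2e^(3t)sin(4t) - K_2e^(3t)cos(4t)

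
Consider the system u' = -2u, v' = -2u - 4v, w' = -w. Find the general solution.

Coefficient matrix A = [[-2, 0, 0], [-2, -4, 0], [0, 0, -1]].
det(A - λI) = 0 gives eigenvalues λ = -4, -2, -1.
For λ=-4: eigenvector (0,1,0).
For λ=-2: eigenvector (-1,1,0).
For λ=-1: eigenvector (0,0,1).
General solution: C_1e^(-4t)(0,1,0) + C_2e^(-2t)(-1,1,0) + C_3e^(-t)(0,0,1).

u(t) = -C_2e^(-2t), v(t) = C_1e^(-4t) + C_2e^(-2t), w(t) = C_3e^(-t)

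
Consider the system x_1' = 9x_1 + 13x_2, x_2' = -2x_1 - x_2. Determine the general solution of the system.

x_1(t) = -2C_1e^(4t)sin(t) - 3C_1e^(4t)cos(t) - 3C_2e^(4t)sin(t) + 2C_2e^(4t)cos(t), x_2(t) = C_1e^(4t)sin(t) + C_1e^(4t)cos(t) + C_2e^(4t)sin(t) - C_2e^(4t)cos(t)

Coefficient matrix A = [[9, 13], [-2, -1]].
Characteristic polynomial det(A - λI) = λ^2 - 8λ + 17 = 0.
Eigenvalues λ = 4 ± i (complex conjugate pair).
For λ=4+i: an eigenvector is (-3,1) - i(-2,1) = (-3 + 2i, 1 - i).
A real fundamental pair from Re and Im of e^((4+i)t)v: X_1 = e^(4t)(cos(t)·(-3,1) + sin(t)·(-2,1)), X_2 = e^(4t)(sin(t)·(-3,1) - cos(t)·(-2,1)).
General solution: C_1X_1 + C_2X_2.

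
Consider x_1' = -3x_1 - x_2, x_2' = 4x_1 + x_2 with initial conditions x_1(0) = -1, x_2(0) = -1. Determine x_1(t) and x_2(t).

x_1(t) = 3te^(-t) - e^(-t), x_2(t) = -6te^(-t) - e^(-t)

Coefficient matrix A = [[-3, -1], [4, 1]].
Characteristic polynomial det(A - λI) = λ^2 + 2λ + 1 = 0.
Single eigenvalue λ = -1 with algebraic multiplicity 2.
Eigenvector v = (1,-2); generalized eigenvector w with (A-λI)w=v is (-1,1).
General solution: e^(-t)[c_1·v + c_2·(t·v + w)].
Applying x_1(0)=-1, x_2(0)=-1 gives c_1=2, c_2=3.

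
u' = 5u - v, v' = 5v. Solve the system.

Coefficient matrix A = [[5, -1], [0, 5]].
Characteristic polynomial det(A - λI) = λ^2 - 10λ + 25 = 0.
Single eigenvalue λ = 5 with algebraic multiplicity 2.
Eigenvector v = (1,0); generalized eigenvector w with (A-λI)w=v is (-1,-1).
General solution: e^(5t)[c_1·v + c_2·(t·v + w)].

u(t) = c_1e^(5t) + c_2te^(5t) - c_2e^(5t), v(t) = -c_2e^(5t)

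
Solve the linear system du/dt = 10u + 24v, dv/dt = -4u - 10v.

u(t) = 3K_1e^(2t) + 2K_2e^(-2t), v(t) = -K_1e^(2t) - K_2e^(-2t)

Coefficient matrix A = [[10, 24], [-4, -10]].
Characteristic polynomial det(A - λI) = λ^2 - 4 = 0.
Eigenvalues λ = 2, -2.
For λ=2: (A-λI) row 1 is [8, 24], so an eigenvector is (3, -1).
For λ=-2: (A-λI) row 1 is [12, 24], so an eigenvector is (2, -1).
General solution: K_1e^(2t)(3,-1) + K_2e^(-2t)(2,-1).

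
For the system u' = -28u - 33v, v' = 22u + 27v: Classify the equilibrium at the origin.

saddle

A = [[-28,-33],[22,27]]; det(A-λI) = λ^2 + λ - 30.
λ = 5, -6: opposite signs.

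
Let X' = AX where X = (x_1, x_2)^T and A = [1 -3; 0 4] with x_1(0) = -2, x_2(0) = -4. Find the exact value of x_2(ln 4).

-1024

A = [[1,-3],[0,4]]; eigenvalues λ = 4, 1.
Eigenvectors: (1,-1) for λ=4, (-1,0) for λ=1.
From the initial condition, c_1 = 4, c_2 = 6.
x_2(ln 4) = (4)(4^4)(-1) + (6)(4^1)(0) = -1024.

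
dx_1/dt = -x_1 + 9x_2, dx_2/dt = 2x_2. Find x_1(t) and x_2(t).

x_1(t) = -c_1e^(-t) + 3c_2e^(2t), x_2(t) = c_2e^(2t)

Coefficient matrix A = [[-1, 9], [0, 2]].
Characteristic polynomial det(A - λI) = λ^2 - λ - 2 = 0.
Eigenvalues λ = -1, 2.
For λ=-1: (A-λI) row 1 is [0, 9], so an eigenvector is (-1, 0).
For λ=2: (A-λI) row 1 is [-3, 9], so an eigenvector is (3, 1).
General solution: c_1e^(-t)(-1,0) + c_2e^(2t)(3,1).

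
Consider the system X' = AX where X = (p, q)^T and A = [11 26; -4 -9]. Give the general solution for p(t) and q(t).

Coefficient matrix A = [[11, 26], [-4, -9]].
Characteristic polynomial det(A - λI) = λ^2 - 2λ + 5 = 0.
Eigenvalues λ = 1 ± 2i (complex conjugate pair).
For λ=1+2i: an eigenvector is (2,-1) - i(-3,1) = (2 + 3i, -1 - i).
A real fundamental pair from Re and Im of e^((1+2i)t)v: X_1 = e^(t)(cos(2t)·(2,-1) + sin(2t)·(-3,1)), X_2 = e^(t)(sin(2t)·(2,-1) - cos(2t)·(-3,1)).
General solution: c_1X_1 + c_2X_2.

p(t) = -3c_1e^(t)sin(2t) + 2c_1e^(t)cos(2t) + 2c_2e^(t)sin(2t) + 3c_2e^(t)cos(2t), q(t) = c_1e^(t)sin(2t) - c_1e^(t)cos(2t) - c_2e^(t)sin(2t) - c_2e^(t)cos(2t)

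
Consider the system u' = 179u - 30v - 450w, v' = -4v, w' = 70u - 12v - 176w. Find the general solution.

u(t) = 5K_1e^(-t) + 10K_2e^(-4t) - 18K_3e^(4t), v(t) = K_2e^(-4t), w(t) = 2K_1e^(-t) + 4K_2e^(-4t) - 7K_3e^(4t)

Coefficient matrix A = [[179, -30, -450], [0, -4, 0], [70, -12, -176]].
det(A - λI) = 0 gives eigenvalues λ = -1, -4, 4.
For λ=-1: eigenvector (5,0,2).
For λ=-4: eigenvector (10,1,4).
For λ=4: eigenvector (-18,0,-7).
General solution: K_1e^(-t)(5,0,2) + K_2e^(-4t)(10,1,4) + K_3e^(4t)(-18,0,-7).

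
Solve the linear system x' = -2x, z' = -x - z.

Coefficient matrix A = [[-2, 0], [-1, -1]].
Characteristic polynomial det(A - λI) = λ^2 + 3λ + 2 = 0.
Eigenvalues λ = -1, -2.
For λ=-1: (A-λI) row 1 is [-1, 0], so an eigenvector is (0, 1).
For λ=-2: (A-λI) row 2 is [-1, 1], so an eigenvector is (-1, -1).
General solution: C_1e^(-t)(0,1) + C_2e^(-2t)(-1,-1).

x(t) = -C_2e^(-2t), z(t) = C_1e^(-t) - C_2e^(-2t)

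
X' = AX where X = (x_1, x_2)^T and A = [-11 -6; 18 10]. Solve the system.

x_1(t) = c_1e^(t) - 2c_2e^(-2t), x_2(t) = -2c_1e^(t) + 3c_2e^(-2t)

Coefficient matrix A = [[-11, -6], [18, 10]].
Characteristic polynomial det(A - λI) = λ^2 + λ - 2 = 0.
Eigenvalues λ = 1, -2.
For λ=1: (A-λI) row 1 is [-12, -6], so an eigenvector is (1, -2).
For λ=-2: (A-λI) row 1 is [-9, -6], so an eigenvector is (-2, 3).
General solution: c_1e^(t)(1,-2) + c_2e^(-2t)(-2,3).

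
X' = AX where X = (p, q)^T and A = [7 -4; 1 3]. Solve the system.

p(t) = 2C_1e^(5t) + 2C_2te^(5t) - 3C_2e^(5t), q(t) = C_1e^(5t) + C_2te^(5t) - 2C_2e^(5t)

Coefficient matrix A = [[7, -4], [1, 3]].
Characteristic polynomial det(A - λI) = λ^2 - 10λ + 25 = 0.
Single eigenvalue λ = 5 with algebraic multiplicity 2.
Eigenvector v = (2,1); generalized eigenvector w with (A-λI)w=v is (-3,-2).
General solution: e^(5t)[C_1·v + C_2·(t·v + w)].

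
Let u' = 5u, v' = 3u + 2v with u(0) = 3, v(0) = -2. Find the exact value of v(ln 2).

A = [[5,0],[3,2]]; eigenvalues λ = 2, 5.
Eigenvectors: (0,1) for λ=2, (-1,-1) for λ=5.
From the initial condition, c_1 = -5, c_2 = -3.
v(ln 2) = (-5)(2^2)(1) + (-3)(2^5)(-1) = 76.

76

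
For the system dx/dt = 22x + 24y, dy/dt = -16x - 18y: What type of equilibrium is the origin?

saddle

A = [[22,24],[-16,-18]]; det(A-λI) = λ^2 - 4λ - 12.
λ = -2, 6: opposite signs.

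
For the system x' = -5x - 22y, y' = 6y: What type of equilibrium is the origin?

saddle

A = [[-5,-22],[0,6]]; det(A-λI) = λ^2 - λ - 30.
λ = -5, 6: opposite signs.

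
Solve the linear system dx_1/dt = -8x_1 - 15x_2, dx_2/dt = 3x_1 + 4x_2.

x_1(t) = -2K_1e^(-2t)sin(3t) + K_1e^(-2t)cos(3t) + K_2e^(-2t)sin(3t) + 2K_2e^(-2t)cos(3t), x_2(t) = K_1e^(-2t)sin(3t) - K_2e^(-2t)cos(3t)

Coefficient matrix A = [[-8, -15], [3, 4]].
Characteristic polynomial det(A - λI) = λ^2 + 4λ + 13 = 0.
Eigenvalues λ = -2 ± 3i (complex conjugate pair).
For λ=-2+3i: an eigenvector is (1,0) - i(-2,1) = (1 + 2i, 0 - i).
A real fundamental pair from Re and Im of e^((-2+3i)t)v: X_1 = e^(-2t)(cos(3t)·(1,0) + sin(3t)·(-2,1)), X_2 = e^(-2t)(sin(3t)·(1,0) - cos(3t)·(-2,1)).
General solution: K_1X_1 + K_2X_2.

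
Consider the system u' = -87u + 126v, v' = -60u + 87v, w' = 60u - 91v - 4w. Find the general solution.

u(t) = 3K_1e^(-3t) + 7K_2e^(3t), v(t) = 2K_1e^(-3t) + 5K_2e^(3t), w(t) = -2K_1e^(-3t) - 5K_2e^(3t) + K_3e^(-4t)

Coefficient matrix A = [[-87, 126, 0], [-60, 87, 0], [60, -91, -4]].
det(A - λI) = 0 gives eigenvalues λ = -3, 3, -4.
For λ=-3: eigenvector (3,2,-2).
For λ=3: eigenvector (7,5,-5).
For λ=-4: eigenvector (0,0,1).
General solution: K_1e^(-3t)(3,2,-2) + K_2e^(3t)(7,5,-5) + K_3e^(-4t)(0,0,1).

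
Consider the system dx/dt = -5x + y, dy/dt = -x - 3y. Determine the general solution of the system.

Coefficient matrix A = [[-5, 1], [-1, -3]].
Characteristic polynomial det(A - λI) = λ^2 + 8λ + 16 = 0.
Single eigenvalue λ = -4 with algebraic multiplicity 2.
Eigenvector v = (-1,-1); generalized eigenvector w with (A-λI)w=v is (3,2).
General solution: e^(-4t)[c_1·v + c_2·(t·v + w)].

x(t) = -c_1e^(-4t) - c_2te^(-4t) + 3c_2e^(-4t), y(t) = -c_1e^(-4t) - c_2te^(-4t) + 2c_2e^(-4t)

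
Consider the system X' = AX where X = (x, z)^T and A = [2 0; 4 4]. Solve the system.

Coefficient matrix A = [[2, 0], [4, 4]].
Characteristic polynomial det(A - λI) = λ^2 - 6λ + 8 = 0.
Eigenvalues λ = 4, 2.
For λ=4: (A-λI) row 1 is [-2, 0], so an eigenvector is (0, 1).
For λ=2: (A-λI) row 2 is [4, 2], so an eigenvector is (1, -2).
General solution: C_1e^(4t)(0,1) + C_2e^(2t)(1,-2).

x(t) = C_2e^(2t), z(t) = C_1e^(4t) - 2C_2e^(2t)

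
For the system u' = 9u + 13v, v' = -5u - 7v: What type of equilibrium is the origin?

A = [[9,13],[-5,-7]]; det(A-λI) = λ^2 - 2λ + 2.
λ = 1 ± i: positive real part.

unstable spiral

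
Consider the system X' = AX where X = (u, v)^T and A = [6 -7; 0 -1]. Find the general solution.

Coefficient matrix A = [[6, -7], [0, -1]].
Characteristic polynomial det(A - λI) = λ^2 - 5λ - 6 = 0.
Eigenvalues λ = 6, -1.
For λ=6: (A-λI) row 1 is [0, -7], so an eigenvector is (-1, 0).
For λ=-1: (A-λI) row 1 is [7, -7], so an eigenvector is (1, 1).
General solution: c_1e^(6t)(-1,0) + c_2e^(-t)(1,1).

u(t) = -c_1e^(6t) + c_2e^(-t), v(t) = c_2e^(-t)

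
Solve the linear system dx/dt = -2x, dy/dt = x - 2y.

x(t) = -K_2e^(-2t), y(t) = -K_1e^(-2t) - K_2te^(-2t) - 3K_2e^(-2t)

Coefficient matrix A = [[-2, 0], [1, -2]].
Characteristic polynomial det(A - λI) = λ^2 + 4λ + 4 = 0.
Single eigenvalue λ = -2 with algebraic multiplicity 2.
Eigenvector v = (0,-1); generalized eigenvector w with (A-λI)w=v is (-1,-3).
General solution: e^(-2t)[K_1·v + K_2·(t·v + w)].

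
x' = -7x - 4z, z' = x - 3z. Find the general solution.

Coefficient matrix A = [[-7, -4], [1, -3]].
Characteristic polynomial det(A - λI) = λ^2 + 10λ + 25 = 0.
Single eigenvalue λ = -5 with algebraic multiplicity 2.
Eigenvector v = (-2,1); generalized eigenvector w with (A-λI)w=v is (1,0).
General solution: e^(-5t)[K_1·v + K_2·(t·v + w)].

x(t) = -2K_1e^(-5t) - 2K_2te^(-5t) + K_2e^(-5t), z(t) = K_1e^(-5t) + K_2te^(-5t)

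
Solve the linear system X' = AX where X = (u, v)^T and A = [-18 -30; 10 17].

u(t) = -3K_1e^(2t) - 2K_2e^(-3t), v(t) = 2K_1e^(2t) + K_2e^(-3t)

Coefficient matrix A = [[-18, -30], [10, 17]].
Characteristic polynomial det(A - λI) = λ^2 + λ - 6 = 0.
Eigenvalues λ = 2, -3.
For λ=2: (A-λI) row 1 is [-20, -30], so an eigenvector is (-3, 2).
For λ=-3: (A-λI) row 1 is [-15, -30], so an eigenvector is (-2, 1).
General solution: K_1e^(2t)(-3,2) + K_2e^(-3t)(-2,1).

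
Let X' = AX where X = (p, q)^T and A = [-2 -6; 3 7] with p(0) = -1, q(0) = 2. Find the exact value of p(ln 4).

A = [[-2,-6],[3,7]]; eigenvalues λ = 4, 1.
Eigenvectors: (1,-1) for λ=4, (-2,1) for λ=1.
From the initial condition, c_1 = -3, c_2 = -1.
p(ln 4) = (-3)(4^4)(1) + (-1)(4^1)(-2) = -760.

-760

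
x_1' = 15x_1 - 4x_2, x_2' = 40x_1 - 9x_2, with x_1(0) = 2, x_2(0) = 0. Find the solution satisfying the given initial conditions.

Coefficient matrix A = [[15, -4], [40, -9]].
Characteristic polynomial det(A - λI) = λ^2 - 6λ + 25 = 0.
Eigenvalues λ = 3 ± 4i (complex conjugate pair).
For λ=3+4i: an eigenvector is (1,3) - i(0,1) = (1, 3 - i).
A real fundamental pair from Re and Im of e^((3+4i)t)v: X_1 = e^(3t)(cos(4t)·(1,3) + sin(4t)·(0,1)), X_2 = e^(3t)(sin(4t)·(1,3) - cos(4t)·(0,1)).
General solution: K_1X_1 + K_2X_2.
Applying x_1(0)=2, x_2(0)=0 gives K_1=2, K_2=6.

x_1(t) = 6e^(3t)sin(4t) + 2e^(3t)cos(4t), x_2(t) = 20e^(3t)sin(4t)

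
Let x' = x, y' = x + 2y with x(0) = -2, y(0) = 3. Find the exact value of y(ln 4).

24

A = [[1,0],[1,2]]; eigenvalues λ = 2, 1.
Eigenvectors: (0,-1) for λ=2, (-1,1) for λ=1.
From the initial condition, c_1 = -1, c_2 = 2.
y(ln 4) = (-1)(4^2)(-1) + (2)(4^1)(1) = 24.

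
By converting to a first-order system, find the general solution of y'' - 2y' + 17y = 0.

Let x_1 = y, x_2 = y'. Then x_1' = x_2 and x_2' = -17x_1 + 2x_2.
A = [[0,1],[-17,2]]; det(A-λI) = λ^2 - 2λ + 17.
Eigenvalues λ = 1 ± 4i.

y(t) = K_1e^(t)cos(4t) + K_2e^(t)sin(4t)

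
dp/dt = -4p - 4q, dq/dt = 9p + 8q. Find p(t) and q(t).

Coefficient matrix A = [[-4, -4], [9, 8]].
Characteristic polynomial det(A - λI) = λ^2 - 4λ + 4 = 0.
Single eigenvalue λ = 2 with algebraic multiplicity 2.
Eigenvector v = (-2,3); generalized eigenvector w with (A-λI)w=v is (1,-1).
General solution: e^(2t)[c_1·v + c_2·(t·v + w)].

p(t) = -2c_1e^(2t) - 2c_2te^(2t) + c_2e^(2t), q(t) = 3c_1e^(2t) + 3c_2te^(2t) - c_2e^(2t)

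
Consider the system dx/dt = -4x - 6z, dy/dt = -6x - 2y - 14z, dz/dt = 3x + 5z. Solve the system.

x(t) = 2c_1e^(-t) - c_3e^(2t), y(t) = 2c_1e^(-t) + c_2e^(-2t) - 2c_3e^(2t), z(t) = -c_1e^(-t) + c_3e^(2t)

Coefficient matrix A = [[-4, 0, -6], [-6, -2, -14], [3, 0, 5]].
det(A - λI) = 0 gives eigenvalues λ = -1, -2, 2.
For λ=-1: eigenvector (2,2,-1).
For λ=-2: eigenvector (0,1,0).
For λ=2: eigenvector (-1,-2,1).
General solution: c_1e^(-t)(2,2,-1) + c_2e^(-2t)(0,1,0) + c_3e^(2t)(-1,-2,1).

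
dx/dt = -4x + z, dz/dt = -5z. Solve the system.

x(t) = -K_1e^(-4t) - K_2e^(-5t), z(t) = K_2e^(-5t)

Coefficient matrix A = [[-4, 1], [0, -5]].
Characteristic polynomial det(A - λI) = λ^2 + 9λ + 20 = 0.
Eigenvalues λ = -4, -5.
For λ=-4: (A-λI) row 1 is [0, 1], so an eigenvector is (-1, 0).
For λ=-5: (A-λI) row 1 is [1, 1], so an eigenvector is (-1, 1).
General solution: K_1e^(-4t)(-1,0) + K_2e^(-5t)(-1,1).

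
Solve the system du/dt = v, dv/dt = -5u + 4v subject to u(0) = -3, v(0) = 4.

Coefficient matrix A = [[0, 1], [-5, 4]].
Characteristic polynomial det(A - λI) = λ^2 - 4λ + 5 = 0.
Eigenvalues λ = 2 ± i (complex conjugate pair).
For λ=2+i: an eigenvector is (0,1) - i(1,2) = (0 - i, 1 - 2i).
A real fundamental pair from Re and Im of e^((2+i)t)v: X_1 = e^(2t)(cos(t)·(0,1) + sin(t)·(1,2)), X_2 = e^(2t)(sin(t)·(0,1) - cos(t)·(1,2)).
General solution: K_1X_1 + K_2X_2.
Applying u(0)=-3, v(0)=4 gives K_1=10, K_2=3.

u(t) = 10e^(2t)sin(t) - 3e^(2t)cos(t), v(t) = 23e^(2t)sin(t) + 4e^(2t)cos(t)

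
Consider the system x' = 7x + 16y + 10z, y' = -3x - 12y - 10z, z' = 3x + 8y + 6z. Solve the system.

x(t) = -C_1e^(t) + 2C_2e^(4t) - 2C_3e^(-4t), y(t) = C_1e^(t) - C_2e^(4t) + 2C_3e^(-4t), z(t) = -C_1e^(t) + C_2e^(4t) - C_3e^(-4t)

Coefficient matrix A = [[7, 16, 10], [-3, -12, -10], [3, 8, 6]].
det(A - λI) = 0 gives eigenvalues λ = 1, 4, -4.
For λ=1: eigenvector (-1,1,-1).
For λ=4: eigenvector (2,-1,1).
For λ=-4: eigenvector (-2,2,-1).
General solution: C_1e^(t)(-1,1,-1) + C_2e^(4t)(2,-1,1) + C_3e^(-4t)(-2,2,-1).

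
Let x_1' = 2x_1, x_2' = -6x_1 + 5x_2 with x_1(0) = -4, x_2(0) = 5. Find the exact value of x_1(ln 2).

A = [[2,0],[-6,5]]; eigenvalues λ = 2, 5.
Eigenvectors: (1,2) for λ=2, (0,-1) for λ=5.
From the initial condition, c_1 = -4, c_2 = -13.
x_1(ln 2) = (-4)(2^2)(1) + (-13)(2^5)(0) = -16.

-16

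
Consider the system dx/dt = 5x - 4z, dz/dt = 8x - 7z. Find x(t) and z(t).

Coefficient matrix A = [[5, -4], [8, -7]].
Characteristic polynomial det(A - λI) = λ^2 + 2λ - 3 = 0.
Eigenvalues λ = -3, 1.
For λ=-3: (A-λI) row 1 is [8, -4], so an eigenvector is (-1, -2).
For λ=1: (A-λI) row 1 is [4, -4], so an eigenvector is (-1, -1).
General solution: K_1e^(-3t)(-1,-2) + K_2e^(t)(-1,-1).

x(t) = -K_1e^(-3t) - K_2e^(t), z(t) = -2K_1e^(-3t) - K_2e^(t)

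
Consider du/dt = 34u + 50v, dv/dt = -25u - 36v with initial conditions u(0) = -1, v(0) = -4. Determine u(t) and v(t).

Coefficient matrix A = [[34, 50], [-25, -36]].
Characteristic polynomial det(A - λI) = λ^2 + 2λ + 26 = 0.
Eigenvalues λ = -1 ± 5i (complex conjugate pair).
For λ=-1+5i: an eigenvector is (1,-1) - i(-3,2) = (1 + 3i, -1 - 2i).
A real fundamental pair from Re and Im of e^((-1+5i)t)v: X_1 = e^(-t)(cos(5t)·(1,-1) + sin(5t)·(-3,2)), X_2 = e^(-t)(sin(5t)·(1,-1) - cos(5t)·(-3,2)).
General solution: C_1X_1 + C_2X_2.
Applying u(0)=-1, v(0)=-4 gives C_1=14, C_2=-5.

u(t) = -47e^(-t)sin(5t) - e^(-t)cos(5t), v(t) = 33e^(-t)sin(5t) - 4e^(-t)cos(5t)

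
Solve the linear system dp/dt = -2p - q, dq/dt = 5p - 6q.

Coefficient matrix A = [[-2, -1], [5, -6]].
Characteristic polynomial det(A - λI) = λ^2 + 8λ + 17 = 0.
Eigenvalues λ = -4 ± i (complex conjugate pair).
For λ=-4+i: an eigenvector is (0,-1) - i(1,2) = (0 - i, -1 - 2i).
A real fundamental pair from Re and Im of e^((-4+i)t)v: X_1 = e^(-4t)(cos(t)·(0,-1) + sin(t)·(1,2)), X_2 = e^(-4t)(sin(t)·(0,-1) - cos(t)·(1,2)).
General solution: K_1X_1 + K_2X_2.

p(t) = K_1e^(-4t)sin(t) - K_2e^(-4t)cos(t), q(t) = 2K_1e^(-4t)sin(t) - K_1e^(-4t)cos(t) - K_2e^(-4t)sin(t) - 2K_2e^(-4t)cos(t)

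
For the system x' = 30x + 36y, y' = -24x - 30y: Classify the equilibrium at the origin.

saddle

A = [[30,36],[-24,-30]]; det(A-λI) = λ^2 - 36.
λ = -6, 6: opposite signs.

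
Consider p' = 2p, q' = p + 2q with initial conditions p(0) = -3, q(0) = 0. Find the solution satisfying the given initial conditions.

Coefficient matrix A = [[2, 0], [1, 2]].
Characteristic polynomial det(A - λI) = λ^2 - 4λ + 4 = 0.
Single eigenvalue λ = 2 with algebraic multiplicity 2.
Eigenvector v = (0,-1); generalized eigenvector w with (A-λI)w=v is (-1,-2).
General solution: e^(2t)[c_1·v + c_2·(t·v + w)].
Applying p(0)=-3, q(0)=0 gives c_1=-6, c_2=3.

p(t) = -3e^(2t), q(t) = -3te^(2t)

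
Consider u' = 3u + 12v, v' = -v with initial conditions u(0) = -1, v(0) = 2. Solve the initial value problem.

u(t) = 5e^(3t) - 6e^(-t), v(t) = 2e^(-t)

Coefficient matrix A = [[3, 12], [0, -1]].
Characteristic polynomial det(A - λI) = λ^2 - 2λ - 3 = 0.
Eigenvalues λ = -1, 3.
For λ=-1: (A-λI) row 1 is [4, 12], so an eigenvector is (-3, 1).
For λ=3: (A-λI) row 1 is [0, 12], so an eigenvector is (-1, 0).
General solution: c_1e^(-t)(-3,1) + c_2e^(3t)(-1,0).
Applying u(0)=-1, v(0)=2 gives c_1=2, c_2=-5.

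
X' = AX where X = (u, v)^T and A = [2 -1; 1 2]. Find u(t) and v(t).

u(t) = -c_1e^(2t)sin(t) + c_2e^(2t)cos(t), v(t) = c_1e^(2t)cos(t) + c_2e^(2t)sin(t)

Coefficient matrix A = [[2, -1], [1, 2]].
Characteristic polynomial det(A - λI) = λ^2 - 4λ + 5 = 0.
Eigenvalues λ = 2 ± i (complex conjugate pair).
For λ=2+i: an eigenvector is (0,1) - i(-1,0) = (0 + i, 1).
A real fundamental pair from Re and Im of e^((2+i)t)v: X_1 = e^(2t)(cos(t)·(0,1) + sin(t)·(-1,0)), X_2 = e^(2t)(sin(t)·(0,1) - cos(t)·(-1,0)).
General solution: c_1X_1 + c_2X_2.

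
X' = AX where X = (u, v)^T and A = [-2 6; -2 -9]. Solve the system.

Coefficient matrix A = [[-2, 6], [-2, -9]].
Characteristic polynomial det(A - λI) = λ^2 + 11λ + 30 = 0.
Eigenvalues λ = -5, -6.
For λ=-5: (A-λI) row 1 is [3, 6], so an eigenvector is (-2, 1).
For λ=-6: (A-λI) row 1 is [4, 6], so an eigenvector is (3, -2).
General solution: K_1e^(-5t)(-2,1) + K_2e^(-6t)(3,-2).

u(t) = -2K_1e^(-5t) + 3K_2e^(-6t), v(t) = K_1e^(-5t) - 2K_2e^(-6t)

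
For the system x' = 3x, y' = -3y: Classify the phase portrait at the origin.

saddle

A = [[3,0],[0,-3]]; det(A-λI) = λ^2 - 9.
λ = -3, 3: opposite signs.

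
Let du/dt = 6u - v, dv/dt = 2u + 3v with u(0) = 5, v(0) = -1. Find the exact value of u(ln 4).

A = [[6,-1],[2,3]]; eigenvalues λ = 5, 4.
Eigenvectors: (1,1) for λ=5, (-1,-2) for λ=4.
From the initial condition, c_1 = 11, c_2 = 6.
u(ln 4) = (11)(4^5)(1) + (6)(4^4)(-1) = 9728.

9728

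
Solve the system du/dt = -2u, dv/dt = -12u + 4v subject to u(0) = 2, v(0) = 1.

Coefficient matrix A = [[-2, 0], [-12, 4]].
Characteristic polynomial det(A - λI) = λ^2 - 2λ - 8 = 0.
Eigenvalues λ = 4, -2.
For λ=4: (A-λI) row 1 is [-6, 0], so an eigenvector is (0, -1).
For λ=-2: (A-λI) row 2 is [-12, 6], so an eigenvector is (1, 2).
General solution: K_1e^(4t)(0,-1) + K_2e^(-2t)(1,2).
Applying u(0)=2, v(0)=1 gives K_1=3, K_2=2.

u(t) = 2e^(-2t), v(t) = -3e^(4t) + 4e^(-2t)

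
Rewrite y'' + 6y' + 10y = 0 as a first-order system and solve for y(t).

Let x_1 = y, x_2 = y'. Then x_1' = x_2 and x_2' = -10x_1 - 6x_2.
A = [[0,1],[-10,-6]]; det(A-λI) = λ^2 + 6λ + 10.
Eigenvalues λ = -3 ± i.

y(t) = C_1e^(-3t)cos(t) + C_2e^(-3t)sin(t)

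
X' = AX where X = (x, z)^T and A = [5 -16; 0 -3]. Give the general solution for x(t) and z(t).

Coefficient matrix A = [[5, -16], [0, -3]].
Characteristic polynomial det(A - λI) = λ^2 - 2λ - 15 = 0.
Eigenvalues λ = 5, -3.
For λ=5: (A-λI) row 1 is [0, -16], so an eigenvector is (-1, 0).
For λ=-3: (A-λI) row 1 is [8, -16], so an eigenvector is (2, 1).
General solution: c_1e^(5t)(-1,0) + c_2e^(-3t)(2,1).

x(t) = -c_1e^(5t) + 2c_2e^(-3t), z(t) = c_2e^(-3t)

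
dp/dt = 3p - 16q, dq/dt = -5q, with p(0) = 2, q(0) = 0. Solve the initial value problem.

p(t) = 2e^(3t), q(t) = 0

Coefficient matrix A = [[3, -16], [0, -5]].
Characteristic polynomial det(A - λI) = λ^2 + 2λ - 15 = 0.
Eigenvalues λ = -5, 3.
For λ=-5: (A-λI) row 1 is [8, -16], so an eigenvector is (-2, -1).
For λ=3: (A-λI) row 1 is [0, -16], so an eigenvector is (-1, 0).
General solution: K_1e^(-5t)(-2,-1) + K_2e^(3t)(-1,0).
Applying p(0)=2, q(0)=0 gives K_1=0, K_2=-2.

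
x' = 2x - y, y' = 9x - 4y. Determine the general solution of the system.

x(t) = C_1e^(-t) + C_2te^(-t) + C_2e^(-t), y(t) = 3C_1e^(-t) + 3C_2te^(-t) + 2C_2e^(-t)

Coefficient matrix A = [[2, -1], [9, -4]].
Characteristic polynomial det(A - λI) = λ^2 + 2λ + 1 = 0.
Single eigenvalue λ = -1 with algebraic multiplicity 2.
Eigenvector v = (1,3); generalized eigenvector w with (A-λI)w=v is (1,2).
General solution: e^(-t)[C_1·v + C_2·(t·v + w)].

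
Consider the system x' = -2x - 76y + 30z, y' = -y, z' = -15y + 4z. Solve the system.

x(t) = 14c_1e^(-t) + c_2e^(-2t) + 5c_3e^(4t), y(t) = c_1e^(-t), z(t) = 3c_1e^(-t) + c_3e^(4t)

Coefficient matrix A = [[-2, -76, 30], [0, -1, 0], [0, -15, 4]].
det(A - λI) = 0 gives eigenvalues λ = -1, -2, 4.
For λ=-1: eigenvector (14,1,3).
For λ=-2: eigenvector (1,0,0).
For λ=4: eigenvector (5,0,1).
General solution: c_1e^(-t)(14,1,3) + c_2e^(-2t)(1,0,0) + c_3e^(4t)(5,0,1).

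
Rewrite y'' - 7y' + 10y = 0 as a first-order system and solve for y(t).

y(t) = c_1e^(2t) + c_2e^(5t)

Let x_1 = y, x_2 = y'. Then x_1' = x_2 and x_2' = -10x_1 + 7x_2.
A = [[0,1],[-10,7]]; det(A-λI) = λ^2 - 7λ + 10.
Eigenvalues λ = 2, 5 with eigenvectors (1,2), (1,5).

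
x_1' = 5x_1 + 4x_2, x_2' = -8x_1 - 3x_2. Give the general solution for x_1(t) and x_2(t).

x_1(t) = -K_1e^(t)sin(4t) + K_2e^(t)cos(4t), x_2(t) = K_1e^(t)sin(4t) - K_1e^(t)cos(4t) - K_2e^(t)sin(4t) - K_2e^(t)cos(4t)

Coefficient matrix A = [[5, 4], [-8, -3]].
Characteristic polynomial det(A - λI) = λ^2 - 2λ + 17 = 0.
Eigenvalues λ = 1 ± 4i (complex conjugate pair).
For λ=1+4i: an eigenvector is (0,-1) - i(-1,1) = (0 + i, -1 - i).
A real fundamental pair from Re and Im of e^((1+4i)t)v: X_1 = e^(t)(cos(4t)·(0,-1) + sin(4t)·(-1,1)), X_2 = e^(t)(sin(4t)·(0,-1) - cos(4t)·(-1,1)).
General solution: K_1X_1 + K_2X_2.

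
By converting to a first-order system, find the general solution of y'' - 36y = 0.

y(t) = K_1e^(-6t) + K_2e^(6t)

Let x_1 = y, x_2 = y'. Then x_1' = x_2 and x_2' = 36x_1.
A = [[0,1],[36,0]]; det(A-λI) = λ^2 - 36.
Eigenvalues λ = -6, 6 with eigenvectors (1,-6), (1,6).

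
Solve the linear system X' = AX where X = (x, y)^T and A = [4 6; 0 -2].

Coefficient matrix A = [[4, 6], [0, -2]].
Characteristic polynomial det(A - λI) = λ^2 - 2λ - 8 = 0.
Eigenvalues λ = 4, -2.
For λ=4: (A-λI) row 1 is [0, 6], so an eigenvector is (1, 0).
For λ=-2: (A-λI) row 1 is [6, 6], so an eigenvector is (-1, 1).
General solution: c_1e^(4t)(1,0) + c_2e^(-2t)(-1,1).

x(t) = c_1e^(4t) - c_2e^(-2t), y(t) = c_2e^(-2t)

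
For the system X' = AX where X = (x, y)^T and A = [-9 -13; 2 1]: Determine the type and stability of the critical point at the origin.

A = [[-9,-13],[2,1]]; det(A-λI) = λ^2 + 8λ + 17.
λ = -4 ± i: negative real part.

stable spiral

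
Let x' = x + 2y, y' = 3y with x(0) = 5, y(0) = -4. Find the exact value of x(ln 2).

A = [[1,2],[0,3]]; eigenvalues λ = 1, 3.
Eigenvectors: (-1,0) for λ=1, (1,1) for λ=3.
From the initial condition, c_1 = -9, c_2 = -4.
x(ln 2) = (-9)(2^1)(-1) + (-4)(2^3)(1) = -14.

-14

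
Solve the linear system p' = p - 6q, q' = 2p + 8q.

Coefficient matrix A = [[1, -6], [2, 8]].
Characteristic polynomial det(A - λI) = λ^2 - 9λ + 20 = 0.
Eigenvalues λ = 4, 5.
For λ=4: (A-λI) row 1 is [-3, -6], so an eigenvector is (2, -1).
For λ=5: (A-λI) row 1 is [-4, -6], so an eigenvector is (-3, 2).
General solution: K_1e^(4t)(2,-1) + K_2e^(5t)(-3,2).

p(t) = 2K_1e^(4t) - 3K_2e^(5t), q(t) = -K_1e^(4t) + 2K_2e^(5t)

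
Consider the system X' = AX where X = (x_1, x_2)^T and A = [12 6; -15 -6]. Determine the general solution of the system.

Coefficient matrix A = [[12, 6], [-15, -6]].
Characteristic polynomial det(A - λI) = λ^2 - 6λ + 18 = 0.
Eigenvalues λ = 3 ± 3i (complex conjugate pair).
For λ=3+3i: an eigenvector is (-1,2) - i(1,-1) = (-1 - i, 2 + i).
A real fundamental pair from Re and Im of e^((3+3i)t)v: X_1 = e^(3t)(cos(3t)·(-1,2) + sin(3t)·(1,-1)), X_2 = e^(3t)(sin(3t)·(-1,2) - cos(3t)·(1,-1)).
General solution: K_1X_1 + K_2X_2.

x_1(t) = K_1e^(3t)sin(3t) - K_1e^(3t)cos(3t) - K_2e^(3t)sin(3t) - K_2e^(3t)cos(3t), x_2(t) = -K_1e^(3t)sin(3t) + 2K_1e^(3t)cos(3t) + 2K_2e^(3t)sin(3t) + K_2e^(3t)cos(3t)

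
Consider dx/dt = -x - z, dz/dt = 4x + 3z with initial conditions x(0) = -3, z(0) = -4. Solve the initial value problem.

x(t) = 10te^(t) - 3e^(t), z(t) = -20te^(t) - 4e^(t)

Coefficient matrix A = [[-1, -1], [4, 3]].
Characteristic polynomial det(A - λI) = λ^2 - 2λ + 1 = 0.
Single eigenvalue λ = 1 with algebraic multiplicity 2.
Eigenvector v = (1,-2); generalized eigenvector w with (A-λI)w=v is (0,-1).
General solution: e^(t)[c_1·v + c_2·(t·v + w)].
Applying x(0)=-3, z(0)=-4 gives c_1=-3, c_2=10.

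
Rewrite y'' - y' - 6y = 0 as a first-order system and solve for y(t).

y(t) = c_1e^(-2t) + c_2e^(3t)

Let x_1 = y, x_2 = y'. Then x_1' = x_2 and x_2' = 6x_1 + x_2.
A = [[0,1],[6,1]]; det(A-λI) = λ^2 - λ - 6.
Eigenvalues λ = -2, 3 with eigenvectors (1,-2), (1,3).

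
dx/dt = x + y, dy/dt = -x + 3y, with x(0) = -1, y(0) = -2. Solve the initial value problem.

x(t) = -te^(2t) - e^(2t), y(t) = -te^(2t) - 2e^(2t)

Coefficient matrix A = [[1, 1], [-1, 3]].
Characteristic polynomial det(A - λI) = λ^2 - 4λ + 4 = 0.
Single eigenvalue λ = 2 with algebraic multiplicity 2.
Eigenvector v = (1,1); generalized eigenvector w with (A-λI)w=v is (-3,-2).
General solution: e^(2t)[C_1·v + C_2·(t·v + w)].
Applying x(0)=-1, y(0)=-2 gives C_1=-4, C_2=-1.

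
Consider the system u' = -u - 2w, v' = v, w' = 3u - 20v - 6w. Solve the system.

Coefficient matrix A = [[-1, 0, -2], [0, 1, 0], [3, -20, -6]].
det(A - λI) = 0 gives eigenvalues λ = -3, 1, -4.
For λ=-3: eigenvector (1,0,1).
For λ=1: eigenvector (2,1,-2).
For λ=-4: eigenvector (2,0,3).
General solution: K_1e^(-3t)(1,0,1) + K_2e^(t)(2,1,-2) + K_3e^(-4t)(2,0,3).

u(t) = K_1e^(-3t) + 2K_2e^(t) + 2K_3e^(-4t), v(t) = K_2e^(t), w(t) = K_1e^(-3t) - 2K_2e^(t) + 3K_3e^(-4t)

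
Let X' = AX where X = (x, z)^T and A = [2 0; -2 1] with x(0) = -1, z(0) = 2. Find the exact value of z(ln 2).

A = [[2,0],[-2,1]]; eigenvalues λ = 1, 2.
Eigenvectors: (0,1) for λ=1, (-1,2) for λ=2.
From the initial condition, c_1 = 0, c_2 = 1.
z(ln 2) = (0)(2^1)(1) + (1)(2^2)(2) = 8.

8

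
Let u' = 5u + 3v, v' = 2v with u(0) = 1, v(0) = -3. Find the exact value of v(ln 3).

-27

A = [[5,3],[0,2]]; eigenvalues λ = 2, 5.
Eigenvectors: (1,-1) for λ=2, (-1,0) for λ=5.
From the initial condition, c_1 = 3, c_2 = 2.
v(ln 3) = (3)(3^2)(-1) + (2)(3^5)(0) = -27.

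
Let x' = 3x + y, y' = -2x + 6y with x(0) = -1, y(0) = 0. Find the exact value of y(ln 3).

A = [[3,1],[-2,6]]; eigenvalues λ = 5, 4.
Eigenvectors: (1,2) for λ=5, (-1,-1) for λ=4.
From the initial condition, c_1 = 1, c_2 = 2.
y(ln 3) = (1)(3^5)(2) + (2)(3^4)(-1) = 324.

324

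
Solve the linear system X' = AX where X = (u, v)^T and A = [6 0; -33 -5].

Coefficient matrix A = [[6, 0], [-33, -5]].
Characteristic polynomial det(A - λI) = λ^2 - λ - 30 = 0.
Eigenvalues λ = -5, 6.
For λ=-5: (A-λI) row 1 is [11, 0], so an eigenvector is (0, 1).
For λ=6: (A-λI) row 2 is [-33, -11], so an eigenvector is (-1, 3).
General solution: C_1e^(-5t)(0,1) + C_2e^(6t)(-1,3).

u(t) = -C_2e^(6t), v(t) = C_1e^(-5t) + 3C_2e^(6t)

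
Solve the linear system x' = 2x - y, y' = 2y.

x(t) = C_1e^(2t) + C_2te^(2t) - 2C_2e^(2t), y(t) = -C_2e^(2t)

Coefficient matrix A = [[2, -1], [0, 2]].
Characteristic polynomial det(A - λI) = λ^2 - 4λ + 4 = 0.
Single eigenvalue λ = 2 with algebraic multiplicity 2.
Eigenvector v = (1,0); generalized eigenvector w with (A-λI)w=v is (-2,-1).
General solution: e^(2t)[C_1·v + C_2·(t·v + w)].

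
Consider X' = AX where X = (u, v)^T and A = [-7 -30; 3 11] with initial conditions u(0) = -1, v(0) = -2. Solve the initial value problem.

u(t) = 23e^(2t)sin(3t) - e^(2t)cos(3t), v(t) = -7e^(2t)sin(3t) - 2e^(2t)cos(3t)

Coefficient matrix A = [[-7, -30], [3, 11]].
Characteristic polynomial det(A - λI) = λ^2 - 4λ + 13 = 0.
Eigenvalues λ = 2 ± 3i (complex conjugate pair).
For λ=2+3i: an eigenvector is (-3,1) - i(-1,0) = (-3 + i, 1).
A real fundamental pair from Re and Im of e^((2+3i)t)v: X_1 = e^(2t)(cos(3t)·(-3,1) + sin(3t)·(-1,0)), X_2 = e^(2t)(sin(3t)·(-3,1) - cos(3t)·(-1,0)).
General solution: c_1X_1 + c_2X_2.
Applying u(0)=-1, v(0)=-2 gives c_1=-2, c_2=-7.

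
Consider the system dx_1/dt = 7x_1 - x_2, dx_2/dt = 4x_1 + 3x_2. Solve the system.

x_1(t) = C_1e^(5t) + C_2te^(5t) - C_2e^(5t), x_2(t) = 2C_1e^(5t) + 2C_2te^(5t) - 3C_2e^(5t)

Coefficient matrix A = [[7, -1], [4, 3]].
Characteristic polynomial det(A - λI) = λ^2 - 10λ + 25 = 0.
Single eigenvalue λ = 5 with algebraic multiplicity 2.
Eigenvector v = (1,2); generalized eigenvector w with (A-λI)w=v is (-1,-3).
General solution: e^(5t)[C_1·v + C_2·(t·v + w)].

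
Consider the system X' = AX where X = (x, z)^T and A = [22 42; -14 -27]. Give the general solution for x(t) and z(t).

x(t) = 2c_1e^(t) + 3c_2e^(-6t), z(t) = -c_1e^(t) - 2c_2e^(-6t)

Coefficient matrix A = [[22, 42], [-14, -27]].
Characteristic polynomial det(A - λI) = λ^2 + 5λ - 6 = 0.
Eigenvalues λ = 1, -6.
For λ=1: (A-λI) row 1 is [21, 42], so an eigenvector is (2, -1).
For λ=-6: (A-λI) row 1 is [28, 42], so an eigenvector is (3, -2).
General solution: c_1e^(t)(2,-1) + c_2e^(-6t)(3,-2).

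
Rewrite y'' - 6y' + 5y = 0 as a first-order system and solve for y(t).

y(t) = K_1e^(t) + K_2e^(5t)

Let x_1 = y, x_2 = y'. Then x_1' = x_2 and x_2' = -5x_1 + 6x_2.
A = [[0,1],[-5,6]]; det(A-λI) = λ^2 - 6λ + 5.
Eigenvalues λ = 1, 5 with eigenvectors (1,1), (1,5).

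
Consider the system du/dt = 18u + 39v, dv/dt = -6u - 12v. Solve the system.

u(t) = -2c_1e^(3t)sin(3t) - 3c_1e^(3t)cos(3t) - 3c_2e^(3t)sin(3t) + 2c_2e^(3t)cos(3t), v(t) = c_1e^(3t)sin(3t) + c_1e^(3t)cos(3t) + c_2e^(3t)sin(3t) - c_2e^(3t)cos(3t)

Coefficient matrix A = [[18, 39], [-6, -12]].
Characteristic polynomial det(A - λI) = λ^2 - 6λ + 18 = 0.
Eigenvalues λ = 3 ± 3i (complex conjugate pair).
For λ=3+3i: an eigenvector is (-3,1) - i(-2,1) = (-3 + 2i, 1 - i).
A real fundamental pair from Re and Im of e^((3+3i)t)v: X_1 = e^(3t)(cos(3t)·(-3,1) + sin(3t)·(-2,1)), X_2 = e^(3t)(sin(3t)·(-3,1) - cos(3t)·(-2,1)).
General solution: c_1X_1 + c_2X_2.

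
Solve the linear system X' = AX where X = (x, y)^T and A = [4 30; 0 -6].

Coefficient matrix A = [[4, 30], [0, -6]].
Characteristic polynomial det(A - λI) = λ^2 + 2λ - 24 = 0.
Eigenvalues λ = 4, -6.
For λ=4: (A-λI) row 1 is [0, 30], so an eigenvector is (1, 0).
For λ=-6: (A-λI) row 1 is [10, 30], so an eigenvector is (-3, 1).
General solution: c_1e^(4t)(1,0) + c_2e^(-6t)(-3,1).

x(t) = c_1e^(4t) - 3c_2e^(-6t), y(t) = c_2e^(-6t)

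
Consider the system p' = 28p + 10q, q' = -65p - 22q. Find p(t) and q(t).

Coefficient matrix A = [[28, 10], [-65, -22]].
Characteristic polynomial det(A - λI) = λ^2 - 6λ + 34 = 0.
Eigenvalues λ = 3 ± 5i (complex conjugate pair).
For λ=3+5i: an eigenvector is (1,-2) - i(1,-3) = (1 - i, -2 + 3i).
A real fundamental pair from Re and Im of e^((3+5i)t)v: X_1 = e^(3t)(cos(5t)·(1,-2) + sin(5t)·(1,-3)), X_2 = e^(3t)(sin(5t)·(1,-2) - cos(5t)·(1,-3)).
General solution: C_1X_1 + C_2X_2.

p(t) = C_1e^(3t)sin(5t) + C_1e^(3t)cos(5t) + C_2e^(3t)sin(5t) - C_2e^(3t)cos(5t), q(t) = -3C_1e^(3t)sin(5t) - 2C_1e^(3t)cos(5t) - 2C_2e^(3t)sin(5t) + 3C_2e^(3t)cos(5t)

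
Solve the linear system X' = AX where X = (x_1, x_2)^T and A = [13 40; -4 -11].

x_1(t) = C_1e^(t)sin(4t) - 3C_1e^(t)cos(4t) - 3C_2e^(t)sin(4t) - C_2e^(t)cos(4t), x_2(t) = C_1e^(t)cos(4t) + C_2e^(t)sin(4t)

Coefficient matrix A = [[13, 40], [-4, -11]].
Characteristic polynomial det(A - λI) = λ^2 - 2λ + 17 = 0.
Eigenvalues λ = 1 ± 4i (complex conjugate pair).
For λ=1+4i: an eigenvector is (-3,1) - i(1,0) = (-3 - i, 1).
A real fundamental pair from Re and Im of e^((1+4i)t)v: X_1 = e^(t)(cos(4t)·(-3,1) + sin(4t)·(1,0)), X_2 = e^(t)(sin(4t)·(-3,1) - cos(4t)·(1,0)).
General solution: C_1X_1 + C_2X_2.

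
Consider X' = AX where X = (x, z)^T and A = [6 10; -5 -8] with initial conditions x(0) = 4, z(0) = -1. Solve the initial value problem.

x(t) = 18e^(-t)sin(t) + 4e^(-t)cos(t), z(t) = -13e^(-t)sin(t) - e^(-t)cos(t)

Coefficient matrix A = [[6, 10], [-5, -8]].
Characteristic polynomial det(A - λI) = λ^2 + 2λ + 2 = 0.
Eigenvalues λ = -1 ± i (complex conjugate pair).
For λ=-1+i: an eigenvector is (1,-1) - i(-3,2) = (1 + 3i, -1 - 2i).
A real fundamental pair from Re and Im of e^((-1+i)t)v: X_1 = e^(-t)(cos(t)·(1,-1) + sin(t)·(-3,2)), X_2 = e^(-t)(sin(t)·(1,-1) - cos(t)·(-3,2)).
General solution: K_1X_1 + K_2X_2.
Applying x(0)=4, z(0)=-1 gives K_1=-5, K_2=3.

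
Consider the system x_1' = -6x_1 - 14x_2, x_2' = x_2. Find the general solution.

Coefficient matrix A = [[-6, -14], [0, 1]].
Characteristic polynomial det(A - λI) = λ^2 + 5λ - 6 = 0.
Eigenvalues λ = -6, 1.
For λ=-6: (A-λI) row 1 is [0, -14], so an eigenvector is (1, 0).
For λ=1: (A-λI) row 1 is [-7, -14], so an eigenvector is (-2, 1).
General solution: c_1e^(-6t)(1,0) + c_2e^(t)(-2,1).

x_1(t) = c_1e^(-6t) - 2c_2e^(t), x_2(t) = c_2e^(t)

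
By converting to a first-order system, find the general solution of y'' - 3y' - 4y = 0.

y(t) = C_1e^(-t) + C_2e^(4t)

Let x_1 = y, x_2 = y'. Then x_1' = x_2 and x_2' = 4x_1 + 3x_2.
A = [[0,1],[4,3]]; det(A-λI) = λ^2 - 3λ - 4.
Eigenvalues λ = -1, 4 with eigenvectors (1,-1), (1,4).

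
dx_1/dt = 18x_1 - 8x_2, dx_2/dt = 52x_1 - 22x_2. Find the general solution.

x_1(t) = K_1e^(-2t)sin(4t) - K_1e^(-2t)cos(4t) - K_2e^(-2t)sin(4t) - K_2e^(-2t)cos(4t), x_2(t) = 2K_1e^(-2t)sin(4t) - 3K_1e^(-2t)cos(4t) - 3K_2e^(-2t)sin(4t) - 2K_2e^(-2t)cos(4t)

Coefficient matrix A = [[18, -8], [52, -22]].
Characteristic polynomial det(A - λI) = λ^2 + 4λ + 20 = 0.
Eigenvalues λ = -2 ± 4i (complex conjugate pair).
For λ=-2+4i: an eigenvector is (-1,-3) - i(1,2) = (-1 - i, -3 - 2i).
A real fundamental pair from Re and Im of e^((-2+4i)t)v: X_1 = e^(-2t)(cos(4t)·(-1,-3) + sin(4t)·(1,2)), X_2 = e^(-2t)(sin(4t)·(-1,-3) - cos(4t)·(1,2)).
General solution: K_1X_1 + K_2X_2.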